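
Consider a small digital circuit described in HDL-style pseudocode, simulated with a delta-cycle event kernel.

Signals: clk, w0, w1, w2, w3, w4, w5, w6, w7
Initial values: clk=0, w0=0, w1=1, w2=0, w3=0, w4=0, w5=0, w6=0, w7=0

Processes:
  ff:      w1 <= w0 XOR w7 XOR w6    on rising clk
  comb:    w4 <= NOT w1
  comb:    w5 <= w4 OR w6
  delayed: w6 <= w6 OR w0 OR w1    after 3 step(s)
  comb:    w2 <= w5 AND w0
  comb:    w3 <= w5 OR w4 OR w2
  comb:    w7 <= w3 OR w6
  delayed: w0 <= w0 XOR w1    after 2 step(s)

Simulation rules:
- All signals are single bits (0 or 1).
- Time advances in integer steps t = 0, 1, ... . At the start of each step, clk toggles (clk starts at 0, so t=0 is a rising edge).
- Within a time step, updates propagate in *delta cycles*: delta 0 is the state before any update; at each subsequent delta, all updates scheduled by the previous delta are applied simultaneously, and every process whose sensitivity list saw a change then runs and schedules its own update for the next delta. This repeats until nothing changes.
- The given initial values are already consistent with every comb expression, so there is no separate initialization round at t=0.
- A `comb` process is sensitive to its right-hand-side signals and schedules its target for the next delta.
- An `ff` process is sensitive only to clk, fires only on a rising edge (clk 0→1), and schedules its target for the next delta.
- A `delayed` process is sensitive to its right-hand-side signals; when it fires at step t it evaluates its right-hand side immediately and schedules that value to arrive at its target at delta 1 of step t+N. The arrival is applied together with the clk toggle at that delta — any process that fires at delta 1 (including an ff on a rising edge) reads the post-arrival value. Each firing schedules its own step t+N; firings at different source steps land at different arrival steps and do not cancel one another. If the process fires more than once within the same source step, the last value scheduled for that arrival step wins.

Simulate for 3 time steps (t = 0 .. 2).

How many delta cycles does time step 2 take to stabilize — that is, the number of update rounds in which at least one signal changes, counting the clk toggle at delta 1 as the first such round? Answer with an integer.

t0.Δ0 w6=0 w7=0 w2=0 w3=0 clk=0 w4=0 w1=1 w0=0 w5=0
t0.Δ1 w6=0 w7=0 w2=0 w3=0 clk=1 w4=0 w1=1 w0=0 w5=0
t0.Δ2 w6=0 w7=0 w2=0 w3=0 clk=1 w4=0 w1=0 w0=0 w5=0
t0.Δ3 w6=0 w7=0 w2=0 w3=0 clk=1 w4=1 w1=0 w0=0 w5=0
t0.Δ4 w6=0 w7=0 w2=0 w3=1 clk=1 w4=1 w1=0 w0=0 w5=1
t0.Δ5 w6=0 w7=1 w2=0 w3=1 clk=1 w4=1 w1=0 w0=0 w5=1
t1.Δ0 w6=0 w7=1 w2=0 w3=1 clk=1 w4=1 w1=0 w0=0 w5=1
t1.Δ1 w6=0 w7=1 w2=0 w3=1 clk=0 w4=1 w1=0 w0=0 w5=1
t2.Δ0 w6=0 w7=1 w2=0 w3=1 clk=0 w4=1 w1=0 w0=0 w5=1
t2.Δ1 w6=0 w7=1 w2=0 w3=1 clk=1 w4=1 w1=0 w0=0 w5=1
t2.Δ2 w6=0 w7=1 w2=0 w3=1 clk=1 w4=1 w1=1 w0=0 w5=1
t2.Δ3 w6=0 w7=1 w2=0 w3=1 clk=1 w4=0 w1=1 w0=0 w5=1
t2.Δ4 w6=0 w7=1 w2=0 w3=1 clk=1 w4=0 w1=1 w0=0 w5=0
t2.Δ5 w6=0 w7=1 w2=0 w3=0 clk=1 w4=0 w1=1 w0=0 w5=0
t2.Δ6 w6=0 w7=0 w2=0 w3=0 clk=1 w4=0 w1=1 w0=0 w5=0

6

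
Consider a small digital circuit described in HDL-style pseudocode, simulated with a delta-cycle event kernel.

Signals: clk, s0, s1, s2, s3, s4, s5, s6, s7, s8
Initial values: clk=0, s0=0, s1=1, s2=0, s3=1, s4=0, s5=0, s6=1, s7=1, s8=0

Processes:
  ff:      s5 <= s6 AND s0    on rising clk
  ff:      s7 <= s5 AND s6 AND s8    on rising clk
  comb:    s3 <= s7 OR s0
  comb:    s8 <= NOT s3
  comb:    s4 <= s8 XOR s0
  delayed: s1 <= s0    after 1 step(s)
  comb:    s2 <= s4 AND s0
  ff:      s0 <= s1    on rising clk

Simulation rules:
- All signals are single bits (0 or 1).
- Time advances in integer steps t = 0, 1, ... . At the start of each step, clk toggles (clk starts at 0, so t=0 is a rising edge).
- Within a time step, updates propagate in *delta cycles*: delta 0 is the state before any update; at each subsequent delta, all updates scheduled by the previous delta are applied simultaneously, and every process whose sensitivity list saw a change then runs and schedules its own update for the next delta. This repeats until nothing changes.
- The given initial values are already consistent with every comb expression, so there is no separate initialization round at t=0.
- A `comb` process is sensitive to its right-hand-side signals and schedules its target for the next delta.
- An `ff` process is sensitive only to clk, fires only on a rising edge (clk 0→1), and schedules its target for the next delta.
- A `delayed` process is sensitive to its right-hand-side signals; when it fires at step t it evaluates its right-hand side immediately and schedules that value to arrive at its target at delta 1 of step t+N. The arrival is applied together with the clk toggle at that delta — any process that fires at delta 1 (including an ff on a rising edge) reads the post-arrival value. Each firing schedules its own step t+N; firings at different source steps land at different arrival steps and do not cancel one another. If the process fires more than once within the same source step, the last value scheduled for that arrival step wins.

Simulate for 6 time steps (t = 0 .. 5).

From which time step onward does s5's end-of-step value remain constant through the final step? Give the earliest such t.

2

[bits: s8,s0,s2,s3,clk,s5,s1,s4,s7,s6]
t=0: Δ0=0001001011 Δ1=0001101011 Δ2=0101101001 Δ3=0101101101 Δ4=0111101101 | 4Δ
t=1: Δ0=0111101101 Δ1=0111001101 | 1Δ
t=2: Δ0=0111001101 Δ1=0111101101 Δ2=0111111101 | 2Δ
t=3: Δ0=0111111101 Δ1=0111011101 | 1Δ
t=4: Δ0=0111011101 Δ1=0111111101 | 1Δ
t=5: Δ0=0111111101 Δ1=0111011101 | 1Δ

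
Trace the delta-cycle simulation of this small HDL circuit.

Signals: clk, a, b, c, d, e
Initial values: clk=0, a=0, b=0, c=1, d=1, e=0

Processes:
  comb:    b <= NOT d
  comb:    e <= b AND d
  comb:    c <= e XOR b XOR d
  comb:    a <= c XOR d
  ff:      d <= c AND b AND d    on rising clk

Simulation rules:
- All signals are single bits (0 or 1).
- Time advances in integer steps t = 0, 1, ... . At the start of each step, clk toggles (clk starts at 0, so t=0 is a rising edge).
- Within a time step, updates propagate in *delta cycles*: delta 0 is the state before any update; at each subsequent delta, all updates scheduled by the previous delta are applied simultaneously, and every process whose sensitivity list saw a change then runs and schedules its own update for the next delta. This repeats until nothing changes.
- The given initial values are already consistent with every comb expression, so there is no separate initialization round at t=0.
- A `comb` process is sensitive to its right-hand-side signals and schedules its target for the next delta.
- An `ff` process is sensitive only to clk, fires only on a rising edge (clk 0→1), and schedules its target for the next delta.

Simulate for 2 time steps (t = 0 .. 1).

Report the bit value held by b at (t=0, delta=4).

t=0 Δ0: b=0 e=0 a=0 d=1 c=1 clk=0
  Δ1: clk:0→1
  Δ2: d:1→0
  Δ3: b:0→1, a:0→1, c:1→0
  Δ4: a:1→0, c:0→1
  Δ5: a:0→1
  (5Δ to stable)
t=1 Δ0: b=1 e=0 a=1 d=0 c=1 clk=1
  Δ1: clk:1→0
  (1Δ to stable)

1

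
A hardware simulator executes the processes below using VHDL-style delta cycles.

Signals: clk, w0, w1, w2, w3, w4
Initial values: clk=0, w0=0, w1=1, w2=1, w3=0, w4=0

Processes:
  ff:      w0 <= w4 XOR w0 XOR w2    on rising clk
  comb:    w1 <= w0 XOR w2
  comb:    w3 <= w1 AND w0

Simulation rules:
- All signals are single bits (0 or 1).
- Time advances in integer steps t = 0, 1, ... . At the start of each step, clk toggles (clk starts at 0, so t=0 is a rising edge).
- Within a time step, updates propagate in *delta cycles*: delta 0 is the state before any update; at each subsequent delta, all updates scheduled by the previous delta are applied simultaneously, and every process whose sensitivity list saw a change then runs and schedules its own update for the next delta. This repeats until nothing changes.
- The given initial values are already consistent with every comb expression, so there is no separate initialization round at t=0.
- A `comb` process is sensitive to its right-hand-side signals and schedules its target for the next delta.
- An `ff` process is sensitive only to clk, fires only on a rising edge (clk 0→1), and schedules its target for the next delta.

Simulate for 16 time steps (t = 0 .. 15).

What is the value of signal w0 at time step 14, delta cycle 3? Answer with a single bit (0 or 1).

[bits: w4,clk,w3,w0,w2,w1]
t=0: Δ0=000011 Δ1=010011 Δ2=010111 Δ3=011110 Δ4=010110 | 4Δ
t=1: Δ0=010110 Δ1=000110 | 1Δ
t=2: Δ0=000110 Δ1=010110 Δ2=010010 Δ3=010011 | 3Δ
t=3: Δ0=010011 Δ1=000011 | 1Δ
t=4: Δ0=000011 Δ1=010011 Δ2=010111 Δ3=011110 Δ4=010110 | 4Δ
t=5: Δ0=010110 Δ1=000110 | 1Δ
t=6: Δ0=000110 Δ1=010110 Δ2=010010 Δ3=010011 | 3Δ
t=7: Δ0=010011 Δ1=000011 | 1Δ
t=8: Δ0=000011 Δ1=010011 Δ2=010111 Δ3=011110 Δ4=010110 | 4Δ
t=9: Δ0=010110 Δ1=000110 | 1Δ
t=10: Δ0=000110 Δ1=010110 Δ2=010010 Δ3=010011 | 3Δ
t=11: Δ0=010011 Δ1=000011 | 1Δ
t=12: Δ0=000011 Δ1=010011 Δ2=010111 Δ3=011110 Δ4=010110 | 4Δ
t=13: Δ0=010110 Δ1=000110 | 1Δ
t=14: Δ0=000110 Δ1=010110 Δ2=010010 Δ3=010011 | 3Δ
t=15: Δ0=010011 Δ1=000011 | 1Δ

0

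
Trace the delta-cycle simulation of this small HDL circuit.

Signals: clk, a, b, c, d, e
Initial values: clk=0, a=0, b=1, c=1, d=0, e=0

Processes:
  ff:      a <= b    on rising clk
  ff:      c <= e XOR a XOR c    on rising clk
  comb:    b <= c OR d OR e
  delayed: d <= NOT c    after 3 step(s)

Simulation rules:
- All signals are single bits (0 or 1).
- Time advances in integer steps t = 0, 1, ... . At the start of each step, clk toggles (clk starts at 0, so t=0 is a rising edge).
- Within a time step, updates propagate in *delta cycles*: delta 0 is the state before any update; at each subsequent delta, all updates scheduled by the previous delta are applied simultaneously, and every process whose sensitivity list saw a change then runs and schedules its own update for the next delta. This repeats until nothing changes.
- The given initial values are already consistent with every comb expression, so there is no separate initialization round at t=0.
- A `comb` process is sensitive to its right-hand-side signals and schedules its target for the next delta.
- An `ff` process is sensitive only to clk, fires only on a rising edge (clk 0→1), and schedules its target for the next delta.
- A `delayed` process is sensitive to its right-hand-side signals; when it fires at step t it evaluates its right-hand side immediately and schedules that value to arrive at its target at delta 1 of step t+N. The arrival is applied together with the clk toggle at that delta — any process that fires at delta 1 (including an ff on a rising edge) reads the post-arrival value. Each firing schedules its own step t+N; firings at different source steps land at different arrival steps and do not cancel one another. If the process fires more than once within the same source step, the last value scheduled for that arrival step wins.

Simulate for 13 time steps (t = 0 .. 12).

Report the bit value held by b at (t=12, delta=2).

t=0 Δ0: b=1 c=1 e=0 clk=0 d=0 a=0
  Δ1: clk:0→1
  Δ2: a:0→1
  (2Δ to stable)
t=1 Δ0: b=1 c=1 e=0 clk=1 d=0 a=1
  Δ1: clk:1→0
  (1Δ to stable)
t=2 Δ0: b=1 c=1 e=0 clk=0 d=0 a=1
  Δ1: clk:0→1
  Δ2: c:1→0
  Δ3: b:1→0
  (3Δ to stable)
t=3 Δ0: b=0 c=0 e=0 clk=1 d=0 a=1
  Δ1: clk:1→0
  (1Δ to stable)
t=4 Δ0: b=0 c=0 e=0 clk=0 d=0 a=1
  Δ1: clk:0→1
  Δ2: c:0→1, a:1→0
  Δ3: b:0→1
  (3Δ to stable)
t=5 Δ0: b=1 c=1 e=0 clk=1 d=0 a=0
  Δ1: clk:1→0, d:0→1
  (1Δ to stable)
t=6 Δ0: b=1 c=1 e=0 clk=0 d=1 a=0
  Δ1: clk:0→1
  Δ2: a:0→1
  (2Δ to stable)
t=7 Δ0: b=1 c=1 e=0 clk=1 d=1 a=1
  Δ1: clk:1→0, d:1→0
  (1Δ to stable)
t=8 Δ0: b=1 c=1 e=0 clk=0 d=0 a=1
  Δ1: clk:0→1
  Δ2: c:1→0
  Δ3: b:1→0
  (3Δ to stable)
t=9 Δ0: b=0 c=0 e=0 clk=1 d=0 a=1
  Δ1: clk:1→0
  (1Δ to stable)
t=10 Δ0: b=0 c=0 e=0 clk=0 d=0 a=1
  Δ1: clk:0→1
  Δ2: c:0→1, a:1→0
  Δ3: b:0→1
  (3Δ to stable)
t=11 Δ0: b=1 c=1 e=0 clk=1 d=0 a=0
  Δ1: clk:1→0, d:0→1
  (1Δ to stable)
t=12 Δ0: b=1 c=1 e=0 clk=0 d=1 a=0
  Δ1: clk:0→1
  Δ2: a:0→1
  (2Δ to stable)

1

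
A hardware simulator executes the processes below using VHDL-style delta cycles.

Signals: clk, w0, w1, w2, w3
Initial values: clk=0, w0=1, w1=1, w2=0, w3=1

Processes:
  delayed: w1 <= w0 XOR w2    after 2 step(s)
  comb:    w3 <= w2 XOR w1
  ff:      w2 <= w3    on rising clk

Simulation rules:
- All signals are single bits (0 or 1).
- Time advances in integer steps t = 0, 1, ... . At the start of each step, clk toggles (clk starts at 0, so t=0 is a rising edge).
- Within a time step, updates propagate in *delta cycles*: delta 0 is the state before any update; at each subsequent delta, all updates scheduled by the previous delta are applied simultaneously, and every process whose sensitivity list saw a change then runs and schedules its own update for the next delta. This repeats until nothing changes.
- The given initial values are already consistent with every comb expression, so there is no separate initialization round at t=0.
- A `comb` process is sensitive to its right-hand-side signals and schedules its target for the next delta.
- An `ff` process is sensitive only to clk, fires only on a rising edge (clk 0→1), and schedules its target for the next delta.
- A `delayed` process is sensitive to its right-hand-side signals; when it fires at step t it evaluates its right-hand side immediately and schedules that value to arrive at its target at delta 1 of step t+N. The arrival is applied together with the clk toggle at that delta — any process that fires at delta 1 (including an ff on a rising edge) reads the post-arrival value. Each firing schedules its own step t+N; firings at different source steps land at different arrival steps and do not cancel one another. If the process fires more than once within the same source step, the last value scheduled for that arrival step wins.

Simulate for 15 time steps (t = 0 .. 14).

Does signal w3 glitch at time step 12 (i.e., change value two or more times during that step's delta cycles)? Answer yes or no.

no

t0.Δ0 w2=0 w3=1 w1=1 w0=1 clk=0
t0.Δ1 w2=0 w3=1 w1=1 w0=1 clk=1
t0.Δ2 w2=1 w3=1 w1=1 w0=1 clk=1
t0.Δ3 w2=1 w3=0 w1=1 w0=1 clk=1
t1.Δ0 w2=1 w3=0 w1=1 w0=1 clk=1
t1.Δ1 w2=1 w3=0 w1=1 w0=1 clk=0
t2.Δ0 w2=1 w3=0 w1=1 w0=1 clk=0
t2.Δ1 w2=1 w3=0 w1=0 w0=1 clk=1
t2.Δ2 w2=0 w3=1 w1=0 w0=1 clk=1
t2.Δ3 w2=0 w3=0 w1=0 w0=1 clk=1
t3.Δ0 w2=0 w3=0 w1=0 w0=1 clk=1
t3.Δ1 w2=0 w3=0 w1=0 w0=1 clk=0
t4.Δ0 w2=0 w3=0 w1=0 w0=1 clk=0
t4.Δ1 w2=0 w3=0 w1=1 w0=1 clk=1
t4.Δ2 w2=0 w3=1 w1=1 w0=1 clk=1
t5.Δ0 w2=0 w3=1 w1=1 w0=1 clk=1
t5.Δ1 w2=0 w3=1 w1=1 w0=1 clk=0
t6.Δ0 w2=0 w3=1 w1=1 w0=1 clk=0
t6.Δ1 w2=0 w3=1 w1=1 w0=1 clk=1
t6.Δ2 w2=1 w3=1 w1=1 w0=1 clk=1
t6.Δ3 w2=1 w3=0 w1=1 w0=1 clk=1
t7.Δ0 w2=1 w3=0 w1=1 w0=1 clk=1
t7.Δ1 w2=1 w3=0 w1=1 w0=1 clk=0
t8.Δ0 w2=1 w3=0 w1=1 w0=1 clk=0
t8.Δ1 w2=1 w3=0 w1=0 w0=1 clk=1
t8.Δ2 w2=0 w3=1 w1=0 w0=1 clk=1
t8.Δ3 w2=0 w3=0 w1=0 w0=1 clk=1
t9.Δ0 w2=0 w3=0 w1=0 w0=1 clk=1
t9.Δ1 w2=0 w3=0 w1=0 w0=1 clk=0
t10.Δ0 w2=0 w3=0 w1=0 w0=1 clk=0
t10.Δ1 w2=0 w3=0 w1=1 w0=1 clk=1
t10.Δ2 w2=0 w3=1 w1=1 w0=1 clk=1
t11.Δ0 w2=0 w3=1 w1=1 w0=1 clk=1
t11.Δ1 w2=0 w3=1 w1=1 w0=1 clk=0
t12.Δ0 w2=0 w3=1 w1=1 w0=1 clk=0
t12.Δ1 w2=0 w3=1 w1=1 w0=1 clk=1
t12.Δ2 w2=1 w3=1 w1=1 w0=1 clk=1
t12.Δ3 w2=1 w3=0 w1=1 w0=1 clk=1
t13.Δ0 w2=1 w3=0 w1=1 w0=1 clk=1
t13.Δ1 w2=1 w3=0 w1=1 w0=1 clk=0
t14.Δ0 w2=1 w3=0 w1=1 w0=1 clk=0
t14.Δ1 w2=1 w3=0 w1=0 w0=1 clk=1
t14.Δ2 w2=0 w3=1 w1=0 w0=1 clk=1
t14.Δ3 w2=0 w3=0 w1=0 w0=1 clk=1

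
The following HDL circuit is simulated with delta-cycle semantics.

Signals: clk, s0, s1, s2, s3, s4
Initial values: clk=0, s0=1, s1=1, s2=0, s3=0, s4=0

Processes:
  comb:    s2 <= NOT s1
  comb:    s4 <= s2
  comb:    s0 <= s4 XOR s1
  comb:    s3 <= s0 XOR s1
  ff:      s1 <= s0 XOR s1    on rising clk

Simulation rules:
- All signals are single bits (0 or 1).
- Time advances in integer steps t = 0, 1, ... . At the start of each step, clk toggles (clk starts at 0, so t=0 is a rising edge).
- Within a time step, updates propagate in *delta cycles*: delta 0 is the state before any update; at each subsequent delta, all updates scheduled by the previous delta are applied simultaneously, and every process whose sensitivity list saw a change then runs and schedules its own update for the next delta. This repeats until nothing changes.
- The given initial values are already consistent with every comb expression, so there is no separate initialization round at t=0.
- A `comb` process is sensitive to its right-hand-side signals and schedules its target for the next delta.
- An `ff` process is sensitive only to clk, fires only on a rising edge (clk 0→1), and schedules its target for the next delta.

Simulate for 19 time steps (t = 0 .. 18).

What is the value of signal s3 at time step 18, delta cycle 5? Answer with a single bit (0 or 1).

1

t0.Δ0 s4=0 s0=1 s3=0 clk=0 s1=1 s2=0
t0.Δ1 s4=0 s0=1 s3=0 clk=1 s1=1 s2=0
t0.Δ2 s4=0 s0=1 s3=0 clk=1 s1=0 s2=0
t0.Δ3 s4=0 s0=0 s3=1 clk=1 s1=0 s2=1
t0.Δ4 s4=1 s0=0 s3=0 clk=1 s1=0 s2=1
t0.Δ5 s4=1 s0=1 s3=0 clk=1 s1=0 s2=1
t0.Δ6 s4=1 s0=1 s3=1 clk=1 s1=0 s2=1
t1.Δ0 s4=1 s0=1 s3=1 clk=1 s1=0 s2=1
t1.Δ1 s4=1 s0=1 s3=1 clk=0 s1=0 s2=1
t2.Δ0 s4=1 s0=1 s3=1 clk=0 s1=0 s2=1
t2.Δ1 s4=1 s0=1 s3=1 clk=1 s1=0 s2=1
t2.Δ2 s4=1 s0=1 s3=1 clk=1 s1=1 s2=1
t2.Δ3 s4=1 s0=0 s3=0 clk=1 s1=1 s2=0
t2.Δ4 s4=0 s0=0 s3=1 clk=1 s1=1 s2=0
t2.Δ5 s4=0 s0=1 s3=1 clk=1 s1=1 s2=0
t2.Δ6 s4=0 s0=1 s3=0 clk=1 s1=1 s2=0
t3.Δ0 s4=0 s0=1 s3=0 clk=1 s1=1 s2=0
t3.Δ1 s4=0 s0=1 s3=0 clk=0 s1=1 s2=0
t4.Δ0 s4=0 s0=1 s3=0 clk=0 s1=1 s2=0
t4.Δ1 s4=0 s0=1 s3=0 clk=1 s1=1 s2=0
t4.Δ2 s4=0 s0=1 s3=0 clk=1 s1=0 s2=0
t4.Δ3 s4=0 s0=0 s3=1 clk=1 s1=0 s2=1
t4.Δ4 s4=1 s0=0 s3=0 clk=1 s1=0 s2=1
t4.Δ5 s4=1 s0=1 s3=0 clk=1 s1=0 s2=1
t4.Δ6 s4=1 s0=1 s3=1 clk=1 s1=0 s2=1
t5.Δ0 s4=1 s0=1 s3=1 clk=1 s1=0 s2=1
t5.Δ1 s4=1 s0=1 s3=1 clk=0 s1=0 s2=1
t6.Δ0 s4=1 s0=1 s3=1 clk=0 s1=0 s2=1
t6.Δ1 s4=1 s0=1 s3=1 clk=1 s1=0 s2=1
t6.Δ2 s4=1 s0=1 s3=1 clk=1 s1=1 s2=1
t6.Δ3 s4=1 s0=0 s3=0 clk=1 s1=1 s2=0
t6.Δ4 s4=0 s0=0 s3=1 clk=1 s1=1 s2=0
t6.Δ5 s4=0 s0=1 s3=1 clk=1 s1=1 s2=0
t6.Δ6 s4=0 s0=1 s3=0 clk=1 s1=1 s2=0
t7.Δ0 s4=0 s0=1 s3=0 clk=1 s1=1 s2=0
t7.Δ1 s4=0 s0=1 s3=0 clk=0 s1=1 s2=0
t8.Δ0 s4=0 s0=1 s3=0 clk=0 s1=1 s2=0
t8.Δ1 s4=0 s0=1 s3=0 clk=1 s1=1 s2=0
t8.Δ2 s4=0 s0=1 s3=0 clk=1 s1=0 s2=0
t8.Δ3 s4=0 s0=0 s3=1 clk=1 s1=0 s2=1
t8.Δ4 s4=1 s0=0 s3=0 clk=1 s1=0 s2=1
t8.Δ5 s4=1 s0=1 s3=0 clk=1 s1=0 s2=1
t8.Δ6 s4=1 s0=1 s3=1 clk=1 s1=0 s2=1
t9.Δ0 s4=1 s0=1 s3=1 clk=1 s1=0 s2=1
t9.Δ1 s4=1 s0=1 s3=1 clk=0 s1=0 s2=1
t10.Δ0 s4=1 s0=1 s3=1 clk=0 s1=0 s2=1
t10.Δ1 s4=1 s0=1 s3=1 clk=1 s1=0 s2=1
t10.Δ2 s4=1 s0=1 s3=1 clk=1 s1=1 s2=1
t10.Δ3 s4=1 s0=0 s3=0 clk=1 s1=1 s2=0
t10.Δ4 s4=0 s0=0 s3=1 clk=1 s1=1 s2=0
t10.Δ5 s4=0 s0=1 s3=1 clk=1 s1=1 s2=0
t10.Δ6 s4=0 s0=1 s3=0 clk=1 s1=1 s2=0
t11.Δ0 s4=0 s0=1 s3=0 clk=1 s1=1 s2=0
t11.Δ1 s4=0 s0=1 s3=0 clk=0 s1=1 s2=0
t12.Δ0 s4=0 s0=1 s3=0 clk=0 s1=1 s2=0
t12.Δ1 s4=0 s0=1 s3=0 clk=1 s1=1 s2=0
t12.Δ2 s4=0 s0=1 s3=0 clk=1 s1=0 s2=0
t12.Δ3 s4=0 s0=0 s3=1 clk=1 s1=0 s2=1
t12.Δ4 s4=1 s0=0 s3=0 clk=1 s1=0 s2=1
t12.Δ5 s4=1 s0=1 s3=0 clk=1 s1=0 s2=1
t12.Δ6 s4=1 s0=1 s3=1 clk=1 s1=0 s2=1
t13.Δ0 s4=1 s0=1 s3=1 clk=1 s1=0 s2=1
t13.Δ1 s4=1 s0=1 s3=1 clk=0 s1=0 s2=1
t14.Δ0 s4=1 s0=1 s3=1 clk=0 s1=0 s2=1
t14.Δ1 s4=1 s0=1 s3=1 clk=1 s1=0 s2=1
t14.Δ2 s4=1 s0=1 s3=1 clk=1 s1=1 s2=1
t14.Δ3 s4=1 s0=0 s3=0 clk=1 s1=1 s2=0
t14.Δ4 s4=0 s0=0 s3=1 clk=1 s1=1 s2=0
t14.Δ5 s4=0 s0=1 s3=1 clk=1 s1=1 s2=0
t14.Δ6 s4=0 s0=1 s3=0 clk=1 s1=1 s2=0
t15.Δ0 s4=0 s0=1 s3=0 clk=1 s1=1 s2=0
t15.Δ1 s4=0 s0=1 s3=0 clk=0 s1=1 s2=0
t16.Δ0 s4=0 s0=1 s3=0 clk=0 s1=1 s2=0
t16.Δ1 s4=0 s0=1 s3=0 clk=1 s1=1 s2=0
t16.Δ2 s4=0 s0=1 s3=0 clk=1 s1=0 s2=0
t16.Δ3 s4=0 s0=0 s3=1 clk=1 s1=0 s2=1
t16.Δ4 s4=1 s0=0 s3=0 clk=1 s1=0 s2=1
t16.Δ5 s4=1 s0=1 s3=0 clk=1 s1=0 s2=1
t16.Δ6 s4=1 s0=1 s3=1 clk=1 s1=0 s2=1
t17.Δ0 s4=1 s0=1 s3=1 clk=1 s1=0 s2=1
t17.Δ1 s4=1 s0=1 s3=1 clk=0 s1=0 s2=1
t18.Δ0 s4=1 s0=1 s3=1 clk=0 s1=0 s2=1
t18.Δ1 s4=1 s0=1 s3=1 clk=1 s1=0 s2=1
t18.Δ2 s4=1 s0=1 s3=1 clk=1 s1=1 s2=1
t18.Δ3 s4=1 s0=0 s3=0 clk=1 s1=1 s2=0
t18.Δ4 s4=0 s0=0 s3=1 clk=1 s1=1 s2=0
t18.Δ5 s4=0 s0=1 s3=1 clk=1 s1=1 s2=0
t18.Δ6 s4=0 s0=1 s3=0 clk=1 s1=1 s2=0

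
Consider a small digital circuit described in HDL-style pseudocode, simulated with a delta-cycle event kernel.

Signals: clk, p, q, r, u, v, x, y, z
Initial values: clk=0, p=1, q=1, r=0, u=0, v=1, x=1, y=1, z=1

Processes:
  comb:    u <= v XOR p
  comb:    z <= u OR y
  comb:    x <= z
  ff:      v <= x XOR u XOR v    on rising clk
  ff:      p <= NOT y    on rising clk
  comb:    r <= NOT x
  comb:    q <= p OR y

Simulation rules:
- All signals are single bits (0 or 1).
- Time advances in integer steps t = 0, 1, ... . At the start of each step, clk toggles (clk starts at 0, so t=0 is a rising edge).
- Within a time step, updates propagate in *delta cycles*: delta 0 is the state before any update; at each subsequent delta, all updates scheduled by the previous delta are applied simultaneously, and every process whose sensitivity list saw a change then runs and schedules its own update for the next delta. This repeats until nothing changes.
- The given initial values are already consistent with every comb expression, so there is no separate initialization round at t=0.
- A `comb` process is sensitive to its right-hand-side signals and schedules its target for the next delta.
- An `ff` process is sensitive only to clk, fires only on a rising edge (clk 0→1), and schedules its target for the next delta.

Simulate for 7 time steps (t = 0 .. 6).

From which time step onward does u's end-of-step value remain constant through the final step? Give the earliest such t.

2

[bits: q,x,clk,z,u,p,y,r,v]
t=0: Δ0=110101101 Δ1=111101101 Δ2=111100100 | 2Δ
t=1: Δ0=111100100 Δ1=110100100 | 1Δ
t=2: Δ0=110100100 Δ1=111100100 Δ2=111100101 Δ3=111110101 | 3Δ
t=3: Δ0=111110101 Δ1=110110101 | 1Δ
t=4: Δ0=110110101 Δ1=111110101 | 1Δ
t=5: Δ0=111110101 Δ1=110110101 | 1Δ
t=6: Δ0=110110101 Δ1=111110101 | 1Δ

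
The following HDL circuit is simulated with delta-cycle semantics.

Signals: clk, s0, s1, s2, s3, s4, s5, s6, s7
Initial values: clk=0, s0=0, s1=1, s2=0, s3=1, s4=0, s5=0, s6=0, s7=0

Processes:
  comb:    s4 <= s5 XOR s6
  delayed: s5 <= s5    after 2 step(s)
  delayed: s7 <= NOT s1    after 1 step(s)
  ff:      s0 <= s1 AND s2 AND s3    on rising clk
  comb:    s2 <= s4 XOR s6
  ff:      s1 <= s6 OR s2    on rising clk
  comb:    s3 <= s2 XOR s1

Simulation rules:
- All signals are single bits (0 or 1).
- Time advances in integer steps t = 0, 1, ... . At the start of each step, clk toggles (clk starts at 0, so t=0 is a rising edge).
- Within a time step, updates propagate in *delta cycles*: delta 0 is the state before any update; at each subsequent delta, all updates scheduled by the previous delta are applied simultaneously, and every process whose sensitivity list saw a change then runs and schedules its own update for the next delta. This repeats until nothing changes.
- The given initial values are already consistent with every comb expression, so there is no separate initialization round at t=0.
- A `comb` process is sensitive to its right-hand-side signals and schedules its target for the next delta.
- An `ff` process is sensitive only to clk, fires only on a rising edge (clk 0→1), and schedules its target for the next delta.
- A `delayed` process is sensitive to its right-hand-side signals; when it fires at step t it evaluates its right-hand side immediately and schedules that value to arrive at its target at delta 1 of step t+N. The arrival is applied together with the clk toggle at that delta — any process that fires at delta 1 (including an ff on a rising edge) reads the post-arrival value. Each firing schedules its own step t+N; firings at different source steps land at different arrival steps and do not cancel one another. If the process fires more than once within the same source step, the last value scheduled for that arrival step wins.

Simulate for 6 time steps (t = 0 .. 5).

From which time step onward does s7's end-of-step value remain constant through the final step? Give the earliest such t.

t=0 Δ0: s3=1 s4=0 s7=0 s1=1 s6=0 s0=0 clk=0 s5=0 s2=0
  Δ1: clk:0→1
  Δ2: s1:1→0
  Δ3: s3:1→0
  (3Δ to stable)
t=1 Δ0: s3=0 s4=0 s7=0 s1=0 s6=0 s0=0 clk=1 s5=0 s2=0
  Δ1: s7:0→1, clk:1→0
  (1Δ to stable)
t=2 Δ0: s3=0 s4=0 s7=1 s1=0 s6=0 s0=0 clk=0 s5=0 s2=0
  Δ1: clk:0→1
  (1Δ to stable)
t=3 Δ0: s3=0 s4=0 s7=1 s1=0 s6=0 s0=0 clk=1 s5=0 s2=0
  Δ1: clk:1→0
  (1Δ to stable)
t=4 Δ0: s3=0 s4=0 s7=1 s1=0 s6=0 s0=0 clk=0 s5=0 s2=0
  Δ1: clk:0→1
  (1Δ to stable)
t=5 Δ0: s3=0 s4=0 s7=1 s1=0 s6=0 s0=0 clk=1 s5=0 s2=0
  Δ1: clk:1→0
  (1Δ to stable)

1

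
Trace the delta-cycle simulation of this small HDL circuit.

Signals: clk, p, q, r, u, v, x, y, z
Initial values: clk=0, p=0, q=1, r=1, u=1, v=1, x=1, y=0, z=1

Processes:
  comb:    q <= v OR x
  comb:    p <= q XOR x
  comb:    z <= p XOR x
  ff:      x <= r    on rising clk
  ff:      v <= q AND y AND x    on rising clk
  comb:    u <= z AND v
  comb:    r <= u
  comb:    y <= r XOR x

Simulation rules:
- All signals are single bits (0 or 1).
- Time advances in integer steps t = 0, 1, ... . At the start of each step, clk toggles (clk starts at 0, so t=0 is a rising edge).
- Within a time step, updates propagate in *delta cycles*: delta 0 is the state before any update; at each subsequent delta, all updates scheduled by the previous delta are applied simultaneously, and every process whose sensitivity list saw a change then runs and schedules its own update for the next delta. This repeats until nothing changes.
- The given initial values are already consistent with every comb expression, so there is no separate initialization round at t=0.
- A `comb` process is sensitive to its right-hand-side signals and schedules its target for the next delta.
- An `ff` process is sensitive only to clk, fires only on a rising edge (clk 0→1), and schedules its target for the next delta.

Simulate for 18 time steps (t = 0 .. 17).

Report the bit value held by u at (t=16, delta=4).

0

t0.Δ0 p=0 v=1 y=0 clk=0 q=1 x=1 r=1 z=1 u=1
t0.Δ1 p=0 v=1 y=0 clk=1 q=1 x=1 r=1 z=1 u=1
t0.Δ2 p=0 v=0 y=0 clk=1 q=1 x=1 r=1 z=1 u=1
t0.Δ3 p=0 v=0 y=0 clk=1 q=1 x=1 r=1 z=1 u=0
t0.Δ4 p=0 v=0 y=0 clk=1 q=1 x=1 r=0 z=1 u=0
t0.Δ5 p=0 v=0 y=1 clk=1 q=1 x=1 r=0 z=1 u=0
t1.Δ0 p=0 v=0 y=1 clk=1 q=1 x=1 r=0 z=1 u=0
t1.Δ1 p=0 v=0 y=1 clk=0 q=1 x=1 r=0 z=1 u=0
t2.Δ0 p=0 v=0 y=1 clk=0 q=1 x=1 r=0 z=1 u=0
t2.Δ1 p=0 v=0 y=1 clk=1 q=1 x=1 r=0 z=1 u=0
t2.Δ2 p=0 v=1 y=1 clk=1 q=1 x=0 r=0 z=1 u=0
t2.Δ3 p=1 v=1 y=0 clk=1 q=1 x=0 r=0 z=0 u=1
t2.Δ4 p=1 v=1 y=0 clk=1 q=1 x=0 r=1 z=1 u=0
t2.Δ5 p=1 v=1 y=1 clk=1 q=1 x=0 r=0 z=1 u=1
t2.Δ6 p=1 v=1 y=0 clk=1 q=1 x=0 r=1 z=1 u=1
t2.Δ7 p=1 v=1 y=1 clk=1 q=1 x=0 r=1 z=1 u=1
t3.Δ0 p=1 v=1 y=1 clk=1 q=1 x=0 r=1 z=1 u=1
t3.Δ1 p=1 v=1 y=1 clk=0 q=1 x=0 r=1 z=1 u=1
t4.Δ0 p=1 v=1 y=1 clk=0 q=1 x=0 r=1 z=1 u=1
t4.Δ1 p=1 v=1 y=1 clk=1 q=1 x=0 r=1 z=1 u=1
t4.Δ2 p=1 v=0 y=1 clk=1 q=1 x=1 r=1 z=1 u=1
t4.Δ3 p=0 v=0 y=0 clk=1 q=1 x=1 r=1 z=0 u=0
t4.Δ4 p=0 v=0 y=0 clk=1 q=1 x=1 r=0 z=1 u=0
t4.Δ5 p=0 v=0 y=1 clk=1 q=1 x=1 r=0 z=1 u=0
t5.Δ0 p=0 v=0 y=1 clk=1 q=1 x=1 r=0 z=1 u=0
t5.Δ1 p=0 v=0 y=1 clk=0 q=1 x=1 r=0 z=1 u=0
t6.Δ0 p=0 v=0 y=1 clk=0 q=1 x=1 r=0 z=1 u=0
t6.Δ1 p=0 v=0 y=1 clk=1 q=1 x=1 r=0 z=1 u=0
t6.Δ2 p=0 v=1 y=1 clk=1 q=1 x=0 r=0 z=1 u=0
t6.Δ3 p=1 v=1 y=0 clk=1 q=1 x=0 r=0 z=0 u=1
t6.Δ4 p=1 v=1 y=0 clk=1 q=1 x=0 r=1 z=1 u=0
t6.Δ5 p=1 v=1 y=1 clk=1 q=1 x=0 r=0 z=1 u=1
t6.Δ6 p=1 v=1 y=0 clk=1 q=1 x=0 r=1 z=1 u=1
t6.Δ7 p=1 v=1 y=1 clk=1 q=1 x=0 r=1 z=1 u=1
t7.Δ0 p=1 v=1 y=1 clk=1 q=1 x=0 r=1 z=1 u=1
t7.Δ1 p=1 v=1 y=1 clk=0 q=1 x=0 r=1 z=1 u=1
t8.Δ0 p=1 v=1 y=1 clk=0 q=1 x=0 r=1 z=1 u=1
t8.Δ1 p=1 v=1 y=1 clk=1 q=1 x=0 r=1 z=1 u=1
t8.Δ2 p=1 v=0 y=1 clk=1 q=1 x=1 r=1 z=1 u=1
t8.Δ3 p=0 v=0 y=0 clk=1 q=1 x=1 r=1 z=0 u=0
t8.Δ4 p=0 v=0 y=0 clk=1 q=1 x=1 r=0 z=1 u=0
t8.Δ5 p=0 v=0 y=1 clk=1 q=1 x=1 r=0 z=1 u=0
t9.Δ0 p=0 v=0 y=1 clk=1 q=1 x=1 r=0 z=1 u=0
t9.Δ1 p=0 v=0 y=1 clk=0 q=1 x=1 r=0 z=1 u=0
t10.Δ0 p=0 v=0 y=1 clk=0 q=1 x=1 r=0 z=1 u=0
t10.Δ1 p=0 v=0 y=1 clk=1 q=1 x=1 r=0 z=1 u=0
t10.Δ2 p=0 v=1 y=1 clk=1 q=1 x=0 r=0 z=1 u=0
t10.Δ3 p=1 v=1 y=0 clk=1 q=1 x=0 r=0 z=0 u=1
t10.Δ4 p=1 v=1 y=0 clk=1 q=1 x=0 r=1 z=1 u=0
t10.Δ5 p=1 v=1 y=1 clk=1 q=1 x=0 r=0 z=1 u=1
t10.Δ6 p=1 v=1 y=0 clk=1 q=1 x=0 r=1 z=1 u=1
t10.Δ7 p=1 v=1 y=1 clk=1 q=1 x=0 r=1 z=1 u=1
t11.Δ0 p=1 v=1 y=1 clk=1 q=1 x=0 r=1 z=1 u=1
t11.Δ1 p=1 v=1 y=1 clk=0 q=1 x=0 r=1 z=1 u=1
t12.Δ0 p=1 v=1 y=1 clk=0 q=1 x=0 r=1 z=1 u=1
t12.Δ1 p=1 v=1 y=1 clk=1 q=1 x=0 r=1 z=1 u=1
t12.Δ2 p=1 v=0 y=1 clk=1 q=1 x=1 r=1 z=1 u=1
t12.Δ3 p=0 v=0 y=0 clk=1 q=1 x=1 r=1 z=0 u=0
t12.Δ4 p=0 v=0 y=0 clk=1 q=1 x=1 r=0 z=1 u=0
t12.Δ5 p=0 v=0 y=1 clk=1 q=1 x=1 r=0 z=1 u=0
t13.Δ0 p=0 v=0 y=1 clk=1 q=1 x=1 r=0 z=1 u=0
t13.Δ1 p=0 v=0 y=1 clk=0 q=1 x=1 r=0 z=1 u=0
t14.Δ0 p=0 v=0 y=1 clk=0 q=1 x=1 r=0 z=1 u=0
t14.Δ1 p=0 v=0 y=1 clk=1 q=1 x=1 r=0 z=1 u=0
t14.Δ2 p=0 v=1 y=1 clk=1 q=1 x=0 r=0 z=1 u=0
t14.Δ3 p=1 v=1 y=0 clk=1 q=1 x=0 r=0 z=0 u=1
t14.Δ4 p=1 v=1 y=0 clk=1 q=1 x=0 r=1 z=1 u=0
t14.Δ5 p=1 v=1 y=1 clk=1 q=1 x=0 r=0 z=1 u=1
t14.Δ6 p=1 v=1 y=0 clk=1 q=1 x=0 r=1 z=1 u=1
t14.Δ7 p=1 v=1 y=1 clk=1 q=1 x=0 r=1 z=1 u=1
t15.Δ0 p=1 v=1 y=1 clk=1 q=1 x=0 r=1 z=1 u=1
t15.Δ1 p=1 v=1 y=1 clk=0 q=1 x=0 r=1 z=1 u=1
t16.Δ0 p=1 v=1 y=1 clk=0 q=1 x=0 r=1 z=1 u=1
t16.Δ1 p=1 v=1 y=1 clk=1 q=1 x=0 r=1 z=1 u=1
t16.Δ2 p=1 v=0 y=1 clk=1 q=1 x=1 r=1 z=1 u=1
t16.Δ3 p=0 v=0 y=0 clk=1 q=1 x=1 r=1 z=0 u=0
t16.Δ4 p=0 v=0 y=0 clk=1 q=1 x=1 r=0 z=1 u=0
t16.Δ5 p=0 v=0 y=1 clk=1 q=1 x=1 r=0 z=1 u=0
t17.Δ0 p=0 v=0 y=1 clk=1 q=1 x=1 r=0 z=1 u=0
t17.Δ1 p=0 v=0 y=1 clk=0 q=1 x=1 r=0 z=1 u=0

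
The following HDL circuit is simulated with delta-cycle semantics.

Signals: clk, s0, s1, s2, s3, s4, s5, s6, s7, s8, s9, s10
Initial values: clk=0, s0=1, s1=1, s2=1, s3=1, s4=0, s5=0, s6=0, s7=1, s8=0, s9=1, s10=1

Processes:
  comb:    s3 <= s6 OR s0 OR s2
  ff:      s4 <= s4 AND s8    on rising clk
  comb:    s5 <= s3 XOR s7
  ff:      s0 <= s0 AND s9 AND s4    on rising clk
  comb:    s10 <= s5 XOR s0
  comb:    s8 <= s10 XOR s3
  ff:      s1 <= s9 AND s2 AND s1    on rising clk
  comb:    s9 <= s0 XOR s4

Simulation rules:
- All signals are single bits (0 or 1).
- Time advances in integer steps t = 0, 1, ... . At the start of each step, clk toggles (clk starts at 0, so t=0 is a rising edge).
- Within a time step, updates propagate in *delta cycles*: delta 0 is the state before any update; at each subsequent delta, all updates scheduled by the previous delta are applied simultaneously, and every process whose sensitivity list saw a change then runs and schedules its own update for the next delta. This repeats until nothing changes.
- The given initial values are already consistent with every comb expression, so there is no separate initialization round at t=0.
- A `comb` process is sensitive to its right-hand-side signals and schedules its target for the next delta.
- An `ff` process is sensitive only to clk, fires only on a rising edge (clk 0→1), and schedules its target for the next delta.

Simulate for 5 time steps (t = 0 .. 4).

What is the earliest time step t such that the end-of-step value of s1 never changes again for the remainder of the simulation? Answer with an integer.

[bits: s1,s7,s0,s4,s8,clk,s9,s6,s5,s10,s2,s3]
t=0: Δ0=111000100111 Δ1=111001100111 Δ2=110001100111 Δ3=110001000011 Δ4=110011000011 | 4Δ
t=1: Δ0=110011000011 Δ1=110010000011 | 1Δ
t=2: Δ0=110010000011 Δ1=110011000011 Δ2=010011000011 | 2Δ
t=3: Δ0=010011000011 Δ1=010010000011 | 1Δ
t=4: Δ0=010010000011 Δ1=010011000011 | 1Δ

2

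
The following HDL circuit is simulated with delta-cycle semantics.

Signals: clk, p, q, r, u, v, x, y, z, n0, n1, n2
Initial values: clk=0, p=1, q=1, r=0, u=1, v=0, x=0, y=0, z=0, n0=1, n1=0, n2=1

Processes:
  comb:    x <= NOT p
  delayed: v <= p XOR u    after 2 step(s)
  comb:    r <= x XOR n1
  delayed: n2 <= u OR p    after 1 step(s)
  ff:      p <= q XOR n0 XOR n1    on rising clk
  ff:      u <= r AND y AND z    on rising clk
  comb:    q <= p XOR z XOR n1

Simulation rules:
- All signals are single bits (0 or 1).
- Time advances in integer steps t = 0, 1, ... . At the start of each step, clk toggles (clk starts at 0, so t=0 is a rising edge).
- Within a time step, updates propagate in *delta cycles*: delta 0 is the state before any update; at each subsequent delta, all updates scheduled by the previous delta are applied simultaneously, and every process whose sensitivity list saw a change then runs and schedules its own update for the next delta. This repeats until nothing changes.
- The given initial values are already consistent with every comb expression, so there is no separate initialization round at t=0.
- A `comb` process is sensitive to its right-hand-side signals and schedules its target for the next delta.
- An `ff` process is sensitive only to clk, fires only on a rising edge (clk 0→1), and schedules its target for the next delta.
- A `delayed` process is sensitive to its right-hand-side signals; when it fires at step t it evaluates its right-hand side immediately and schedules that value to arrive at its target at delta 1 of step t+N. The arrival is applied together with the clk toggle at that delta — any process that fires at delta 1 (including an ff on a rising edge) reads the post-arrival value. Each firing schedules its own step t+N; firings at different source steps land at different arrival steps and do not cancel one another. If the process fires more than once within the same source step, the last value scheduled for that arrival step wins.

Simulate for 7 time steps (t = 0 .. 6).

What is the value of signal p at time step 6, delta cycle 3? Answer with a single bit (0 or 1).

t0.Δ0 n1=0 n0=1 x=0 n2=1 y=0 z=0 v=0 clk=0 r=0 u=1 p=1 q=1
t0.Δ1 n1=0 n0=1 x=0 n2=1 y=0 z=0 v=0 clk=1 r=0 u=1 p=1 q=1
t0.Δ2 n1=0 n0=1 x=0 n2=1 y=0 z=0 v=0 clk=1 r=0 u=0 p=0 q=1
t0.Δ3 n1=0 n0=1 x=1 n2=1 y=0 z=0 v=0 clk=1 r=0 u=0 p=0 q=0
t0.Δ4 n1=0 n0=1 x=1 n2=1 y=0 z=0 v=0 clk=1 r=1 u=0 p=0 q=0
t1.Δ0 n1=0 n0=1 x=1 n2=1 y=0 z=0 v=0 clk=1 r=1 u=0 p=0 q=0
t1.Δ1 n1=0 n0=1 x=1 n2=0 y=0 z=0 v=0 clk=0 r=1 u=0 p=0 q=0
t2.Δ0 n1=0 n0=1 x=1 n2=0 y=0 z=0 v=0 clk=0 r=1 u=0 p=0 q=0
t2.Δ1 n1=0 n0=1 x=1 n2=0 y=0 z=0 v=0 clk=1 r=1 u=0 p=0 q=0
t2.Δ2 n1=0 n0=1 x=1 n2=0 y=0 z=0 v=0 clk=1 r=1 u=0 p=1 q=0
t2.Δ3 n1=0 n0=1 x=0 n2=0 y=0 z=0 v=0 clk=1 r=1 u=0 p=1 q=1
t2.Δ4 n1=0 n0=1 x=0 n2=0 y=0 z=0 v=0 clk=1 r=0 u=0 p=1 q=1
t3.Δ0 n1=0 n0=1 x=0 n2=0 y=0 z=0 v=0 clk=1 r=0 u=0 p=1 q=1
t3.Δ1 n1=0 n0=1 x=0 n2=1 y=0 z=0 v=0 clk=0 r=0 u=0 p=1 q=1
t4.Δ0 n1=0 n0=1 x=0 n2=1 y=0 z=0 v=0 clk=0 r=0 u=0 p=1 q=1
t4.Δ1 n1=0 n0=1 x=0 n2=1 y=0 z=0 v=1 clk=1 r=0 u=0 p=1 q=1
t4.Δ2 n1=0 n0=1 x=0 n2=1 y=0 z=0 v=1 clk=1 r=0 u=0 p=0 q=1
t4.Δ3 n1=0 n0=1 x=1 n2=1 y=0 z=0 v=1 clk=1 r=0 u=0 p=0 q=0
t4.Δ4 n1=0 n0=1 x=1 n2=1 y=0 z=0 v=1 clk=1 r=1 u=0 p=0 q=0
t5.Δ0 n1=0 n0=1 x=1 n2=1 y=0 z=0 v=1 clk=1 r=1 u=0 p=0 q=0
t5.Δ1 n1=0 n0=1 x=1 n2=0 y=0 z=0 v=1 clk=0 r=1 u=0 p=0 q=0
t6.Δ0 n1=0 n0=1 x=1 n2=0 y=0 z=0 v=1 clk=0 r=1 u=0 p=0 q=0
t6.Δ1 n1=0 n0=1 x=1 n2=0 y=0 z=0 v=0 clk=1 r=1 u=0 p=0 q=0
t6.Δ2 n1=0 n0=1 x=1 n2=0 y=0 z=0 v=0 clk=1 r=1 u=0 p=1 q=0
t6.Δ3 n1=0 n0=1 x=0 n2=0 y=0 z=0 v=0 clk=1 r=1 u=0 p=1 q=1
t6.Δ4 n1=0 n0=1 x=0 n2=0 y=0 z=0 v=0 clk=1 r=0 u=0 p=1 q=1

1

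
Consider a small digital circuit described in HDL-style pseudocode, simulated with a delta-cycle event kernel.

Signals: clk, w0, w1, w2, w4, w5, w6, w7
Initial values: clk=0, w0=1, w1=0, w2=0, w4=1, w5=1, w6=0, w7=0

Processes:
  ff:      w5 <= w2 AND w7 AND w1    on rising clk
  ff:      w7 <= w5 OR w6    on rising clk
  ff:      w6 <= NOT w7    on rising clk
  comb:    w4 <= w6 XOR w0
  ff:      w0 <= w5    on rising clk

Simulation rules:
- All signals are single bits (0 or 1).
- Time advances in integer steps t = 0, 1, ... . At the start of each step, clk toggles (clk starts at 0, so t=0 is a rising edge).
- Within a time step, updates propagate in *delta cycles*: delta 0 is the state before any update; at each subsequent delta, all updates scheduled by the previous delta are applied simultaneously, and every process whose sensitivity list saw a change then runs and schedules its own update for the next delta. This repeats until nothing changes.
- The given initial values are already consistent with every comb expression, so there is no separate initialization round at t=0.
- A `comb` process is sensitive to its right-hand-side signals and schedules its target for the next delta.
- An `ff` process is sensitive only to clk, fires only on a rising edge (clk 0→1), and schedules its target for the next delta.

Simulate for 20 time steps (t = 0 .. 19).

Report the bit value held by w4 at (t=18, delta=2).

1

t0.Δ0 w5=1 w1=0 w0=1 clk=0 w4=1 w6=0 w2=0 w7=0
t0.Δ1 w5=1 w1=0 w0=1 clk=1 w4=1 w6=0 w2=0 w7=0
t0.Δ2 w5=0 w1=0 w0=1 clk=1 w4=1 w6=1 w2=0 w7=1
t0.Δ3 w5=0 w1=0 w0=1 clk=1 w4=0 w6=1 w2=0 w7=1
t1.Δ0 w5=0 w1=0 w0=1 clk=1 w4=0 w6=1 w2=0 w7=1
t1.Δ1 w5=0 w1=0 w0=1 clk=0 w4=0 w6=1 w2=0 w7=1
t2.Δ0 w5=0 w1=0 w0=1 clk=0 w4=0 w6=1 w2=0 w7=1
t2.Δ1 w5=0 w1=0 w0=1 clk=1 w4=0 w6=1 w2=0 w7=1
t2.Δ2 w5=0 w1=0 w0=0 clk=1 w4=0 w6=0 w2=0 w7=1
t3.Δ0 w5=0 w1=0 w0=0 clk=1 w4=0 w6=0 w2=0 w7=1
t3.Δ1 w5=0 w1=0 w0=0 clk=0 w4=0 w6=0 w2=0 w7=1
t4.Δ0 w5=0 w1=0 w0=0 clk=0 w4=0 w6=0 w2=0 w7=1
t4.Δ1 w5=0 w1=0 w0=0 clk=1 w4=0 w6=0 w2=0 w7=1
t4.Δ2 w5=0 w1=0 w0=0 clk=1 w4=0 w6=0 w2=0 w7=0
t5.Δ0 w5=0 w1=0 w0=0 clk=1 w4=0 w6=0 w2=0 w7=0
t5.Δ1 w5=0 w1=0 w0=0 clk=0 w4=0 w6=0 w2=0 w7=0
t6.Δ0 w5=0 w1=0 w0=0 clk=0 w4=0 w6=0 w2=0 w7=0
t6.Δ1 w5=0 w1=0 w0=0 clk=1 w4=0 w6=0 w2=0 w7=0
t6.Δ2 w5=0 w1=0 w0=0 clk=1 w4=0 w6=1 w2=0 w7=0
t6.Δ3 w5=0 w1=0 w0=0 clk=1 w4=1 w6=1 w2=0 w7=0
t7.Δ0 w5=0 w1=0 w0=0 clk=1 w4=1 w6=1 w2=0 w7=0
t7.Δ1 w5=0 w1=0 w0=0 clk=0 w4=1 w6=1 w2=0 w7=0
t8.Δ0 w5=0 w1=0 w0=0 clk=0 w4=1 w6=1 w2=0 w7=0
t8.Δ1 w5=0 w1=0 w0=0 clk=1 w4=1 w6=1 w2=0 w7=0
t8.Δ2 w5=0 w1=0 w0=0 clk=1 w4=1 w6=1 w2=0 w7=1
t9.Δ0 w5=0 w1=0 w0=0 clk=1 w4=1 w6=1 w2=0 w7=1
t9.Δ1 w5=0 w1=0 w0=0 clk=0 w4=1 w6=1 w2=0 w7=1
t10.Δ0 w5=0 w1=0 w0=0 clk=0 w4=1 w6=1 w2=0 w7=1
t10.Δ1 w5=0 w1=0 w0=0 clk=1 w4=1 w6=1 w2=0 w7=1
t10.Δ2 w5=0 w1=0 w0=0 clk=1 w4=1 w6=0 w2=0 w7=1
t10.Δ3 w5=0 w1=0 w0=0 clk=1 w4=0 w6=0 w2=0 w7=1
t11.Δ0 w5=0 w1=0 w0=0 clk=1 w4=0 w6=0 w2=0 w7=1
t11.Δ1 w5=0 w1=0 w0=0 clk=0 w4=0 w6=0 w2=0 w7=1
t12.Δ0 w5=0 w1=0 w0=0 clk=0 w4=0 w6=0 w2=0 w7=1
t12.Δ1 w5=0 w1=0 w0=0 clk=1 w4=0 w6=0 w2=0 w7=1
t12.Δ2 w5=0 w1=0 w0=0 clk=1 w4=0 w6=0 w2=0 w7=0
t13.Δ0 w5=0 w1=0 w0=0 clk=1 w4=0 w6=0 w2=0 w7=0
t13.Δ1 w5=0 w1=0 w0=0 clk=0 w4=0 w6=0 w2=0 w7=0
t14.Δ0 w5=0 w1=0 w0=0 clk=0 w4=0 w6=0 w2=0 w7=0
t14.Δ1 w5=0 w1=0 w0=0 clk=1 w4=0 w6=0 w2=0 w7=0
t14.Δ2 w5=0 w1=0 w0=0 clk=1 w4=0 w6=1 w2=0 w7=0
t14.Δ3 w5=0 w1=0 w0=0 clk=1 w4=1 w6=1 w2=0 w7=0
t15.Δ0 w5=0 w1=0 w0=0 clk=1 w4=1 w6=1 w2=0 w7=0
t15.Δ1 w5=0 w1=0 w0=0 clk=0 w4=1 w6=1 w2=0 w7=0
t16.Δ0 w5=0 w1=0 w0=0 clk=0 w4=1 w6=1 w2=0 w7=0
t16.Δ1 w5=0 w1=0 w0=0 clk=1 w4=1 w6=1 w2=0 w7=0
t16.Δ2 w5=0 w1=0 w0=0 clk=1 w4=1 w6=1 w2=0 w7=1
t17.Δ0 w5=0 w1=0 w0=0 clk=1 w4=1 w6=1 w2=0 w7=1
t17.Δ1 w5=0 w1=0 w0=0 clk=0 w4=1 w6=1 w2=0 w7=1
t18.Δ0 w5=0 w1=0 w0=0 clk=0 w4=1 w6=1 w2=0 w7=1
t18.Δ1 w5=0 w1=0 w0=0 clk=1 w4=1 w6=1 w2=0 w7=1
t18.Δ2 w5=0 w1=0 w0=0 clk=1 w4=1 w6=0 w2=0 w7=1
t18.Δ3 w5=0 w1=0 w0=0 clk=1 w4=0 w6=0 w2=0 w7=1
t19.Δ0 w5=0 w1=0 w0=0 clk=1 w4=0 w6=0 w2=0 w7=1
t19.Δ1 w5=0 w1=0 w0=0 clk=0 w4=0 w6=0 w2=0 w7=1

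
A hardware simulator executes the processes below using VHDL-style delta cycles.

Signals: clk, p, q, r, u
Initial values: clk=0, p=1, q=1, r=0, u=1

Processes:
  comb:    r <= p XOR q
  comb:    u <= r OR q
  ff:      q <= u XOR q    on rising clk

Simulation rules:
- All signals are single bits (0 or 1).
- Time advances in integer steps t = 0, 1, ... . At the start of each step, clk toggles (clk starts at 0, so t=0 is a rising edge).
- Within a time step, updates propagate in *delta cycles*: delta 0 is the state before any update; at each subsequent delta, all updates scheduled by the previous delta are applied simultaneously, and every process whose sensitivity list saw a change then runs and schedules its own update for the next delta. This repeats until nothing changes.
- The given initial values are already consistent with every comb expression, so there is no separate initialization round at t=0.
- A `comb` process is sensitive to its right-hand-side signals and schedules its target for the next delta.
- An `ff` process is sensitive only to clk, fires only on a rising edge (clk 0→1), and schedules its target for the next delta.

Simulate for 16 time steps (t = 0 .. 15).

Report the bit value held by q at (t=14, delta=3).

1

t=0 Δ0: p=1 r=0 clk=0 q=1 u=1
  Δ1: clk:0→1
  Δ2: q:1→0
  Δ3: r:0→1, u:1→0
  Δ4: u:0→1
  (4Δ to stable)
t=1 Δ0: p=1 r=1 clk=1 q=0 u=1
  Δ1: clk:1→0
  (1Δ to stable)
t=2 Δ0: p=1 r=1 clk=0 q=0 u=1
  Δ1: clk:0→1
  Δ2: q:0→1
  Δ3: r:1→0
  (3Δ to stable)
t=3 Δ0: p=1 r=0 clk=1 q=1 u=1
  Δ1: clk:1→0
  (1Δ to stable)
t=4 Δ0: p=1 r=0 clk=0 q=1 u=1
  Δ1: clk:0→1
  Δ2: q:1→0
  Δ3: r:0→1, u:1→0
  Δ4: u:0→1
  (4Δ to stable)
t=5 Δ0: p=1 r=1 clk=1 q=0 u=1
  Δ1: clk:1→0
  (1Δ to stable)
t=6 Δ0: p=1 r=1 clk=0 q=0 u=1
  Δ1: clk:0→1
  Δ2: q:0→1
  Δ3: r:1→0
  (3Δ to stable)
t=7 Δ0: p=1 r=0 clk=1 q=1 u=1
  Δ1: clk:1→0
  (1Δ to stable)
t=8 Δ0: p=1 r=0 clk=0 q=1 u=1
  Δ1: clk:0→1
  Δ2: q:1→0
  Δ3: r:0→1, u:1→0
  Δ4: u:0→1
  (4Δ to stable)
t=9 Δ0: p=1 r=1 clk=1 q=0 u=1
  Δ1: clk:1→0
  (1Δ to stable)
t=10 Δ0: p=1 r=1 clk=0 q=0 u=1
  Δ1: clk:0→1
  Δ2: q:0→1
  Δ3: r:1→0
  (3Δ to stable)
t=11 Δ0: p=1 r=0 clk=1 q=1 u=1
  Δ1: clk:1→0
  (1Δ to stable)
t=12 Δ0: p=1 r=0 clk=0 q=1 u=1
  Δ1: clk:0→1
  Δ2: q:1→0
  Δ3: r:0→1, u:1→0
  Δ4: u:0→1
  (4Δ to stable)
t=13 Δ0: p=1 r=1 clk=1 q=0 u=1
  Δ1: clk:1→0
  (1Δ to stable)
t=14 Δ0: p=1 r=1 clk=0 q=0 u=1
  Δ1: clk:0→1
  Δ2: q:0→1
  Δ3: r:1→0
  (3Δ to stable)
t=15 Δ0: p=1 r=0 clk=1 q=1 u=1
  Δ1: clk:1→0
  (1Δ to stable)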